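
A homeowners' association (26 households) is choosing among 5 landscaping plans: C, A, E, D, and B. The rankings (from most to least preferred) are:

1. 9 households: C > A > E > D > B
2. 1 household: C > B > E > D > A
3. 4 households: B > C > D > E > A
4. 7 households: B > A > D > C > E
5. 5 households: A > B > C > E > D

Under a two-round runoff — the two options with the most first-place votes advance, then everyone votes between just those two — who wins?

Round 1 first-place votes: C 10, A 5, E 0, D 0, B 11.
B and C advance.
Runoff: B is preferred to C by 16 voters; C by 10.
B wins the runoff.

B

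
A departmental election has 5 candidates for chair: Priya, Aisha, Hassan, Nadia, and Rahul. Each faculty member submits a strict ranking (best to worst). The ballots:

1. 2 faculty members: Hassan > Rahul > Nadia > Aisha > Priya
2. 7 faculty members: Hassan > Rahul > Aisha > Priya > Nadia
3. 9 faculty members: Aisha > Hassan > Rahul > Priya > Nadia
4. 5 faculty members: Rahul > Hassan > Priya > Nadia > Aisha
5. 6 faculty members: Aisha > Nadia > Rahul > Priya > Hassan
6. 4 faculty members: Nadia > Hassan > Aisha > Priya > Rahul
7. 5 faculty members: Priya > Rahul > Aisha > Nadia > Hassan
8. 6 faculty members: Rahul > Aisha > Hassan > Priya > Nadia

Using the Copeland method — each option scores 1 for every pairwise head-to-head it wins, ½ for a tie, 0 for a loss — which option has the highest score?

Rahul

Priya: beats Nadia; loses to Aisha, Hassan, and Rahul → score 1.
Aisha: beats Priya, Hassan, and Nadia; loses to Rahul → score 3.
Hassan: beats Priya and Nadia; ties Rahul; loses to Aisha → score 2.5.
Nadia: loses to Priya, Aisha, Hassan, and Rahul → score 0.
Rahul: beats Priya, Aisha, and Nadia; ties Hassan → score 3.5.
Rahul has the best pairwise record.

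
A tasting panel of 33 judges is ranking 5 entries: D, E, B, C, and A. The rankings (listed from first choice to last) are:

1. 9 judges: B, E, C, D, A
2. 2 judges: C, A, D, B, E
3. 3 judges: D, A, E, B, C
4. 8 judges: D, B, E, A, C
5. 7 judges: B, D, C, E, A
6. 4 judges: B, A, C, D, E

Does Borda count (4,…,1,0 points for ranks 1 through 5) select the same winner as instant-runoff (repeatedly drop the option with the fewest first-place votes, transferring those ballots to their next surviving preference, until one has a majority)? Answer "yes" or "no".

Borda — scores: D 82, E 56, B 109, C 48, A 35. Winner: B.
Instant-runoff — R1 D 11, E 0, B 20, C 2, A 0 (B winner). Winner: B.
The two methods agree.

yes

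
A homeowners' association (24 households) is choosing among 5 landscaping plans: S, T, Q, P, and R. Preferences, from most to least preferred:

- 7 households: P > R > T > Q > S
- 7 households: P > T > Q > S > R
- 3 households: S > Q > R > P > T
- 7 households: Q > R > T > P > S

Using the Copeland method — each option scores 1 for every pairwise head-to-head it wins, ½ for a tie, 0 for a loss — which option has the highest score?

S: loses to T, Q, P, and R → score 0.
T: beats S and Q; loses to P and R → score 2.
Q: beats S and R; loses to T and P → score 2.
P: beats S, T, Q, and R → score 4.
R: beats S and T; loses to Q and P → score 2.
P has the best pairwise record.

P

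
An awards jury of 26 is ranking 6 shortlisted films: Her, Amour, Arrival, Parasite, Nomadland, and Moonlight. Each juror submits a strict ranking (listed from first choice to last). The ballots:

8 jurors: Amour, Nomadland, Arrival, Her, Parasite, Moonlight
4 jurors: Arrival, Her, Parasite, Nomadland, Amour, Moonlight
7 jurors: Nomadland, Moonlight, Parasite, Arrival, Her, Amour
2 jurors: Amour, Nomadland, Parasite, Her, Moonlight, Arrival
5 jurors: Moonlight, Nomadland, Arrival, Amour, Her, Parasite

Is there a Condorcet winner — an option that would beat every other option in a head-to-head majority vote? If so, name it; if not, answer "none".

Nomadland vs Her: 22–4 for Nomadland.
Nomadland vs Amour: 16–10 for Nomadland.
Nomadland vs Arrival: 22–4 for Nomadland.
Nomadland vs Parasite: 22–4 for Nomadland.
Nomadland vs Moonlight: 21–5 for Nomadland.
Nomadland beats every other option head-to-head.

Nomadland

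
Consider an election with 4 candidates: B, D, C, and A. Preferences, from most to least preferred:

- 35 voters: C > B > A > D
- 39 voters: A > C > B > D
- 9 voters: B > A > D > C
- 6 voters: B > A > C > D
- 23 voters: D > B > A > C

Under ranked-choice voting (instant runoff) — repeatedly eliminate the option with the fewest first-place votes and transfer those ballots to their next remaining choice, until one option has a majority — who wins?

A

Round 1: B 15, D 23, C 35, A 39. Eliminate B.
Round 2: D 23, C 35, A 54. Eliminate D.
Round 3: C 35, A 77. A has a majority.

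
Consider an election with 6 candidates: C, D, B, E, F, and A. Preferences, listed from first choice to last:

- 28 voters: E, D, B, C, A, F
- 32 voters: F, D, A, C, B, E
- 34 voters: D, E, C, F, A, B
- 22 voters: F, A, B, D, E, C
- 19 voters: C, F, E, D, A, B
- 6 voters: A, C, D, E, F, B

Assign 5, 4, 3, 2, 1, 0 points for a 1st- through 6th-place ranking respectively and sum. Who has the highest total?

C: 28·2 + 32·2 + 34·3 + 22·0 + 19·5 + 6·4 = 341
D: 28·4 + 32·4 + 34·5 + 22·2 + 19·2 + 6·3 = 510
B: 28·3 + 32·1 + 34·0 + 22·3 + 19·0 + 6·0 = 182
E: 28·5 + 32·0 + 34·4 + 22·1 + 19·3 + 6·2 = 367
F: 28·0 + 32·5 + 34·2 + 22·5 + 19·4 + 6·1 = 420
A: 28·1 + 32·3 + 34·1 + 22·4 + 19·1 + 6·5 = 295
D has the highest Borda score (510).

D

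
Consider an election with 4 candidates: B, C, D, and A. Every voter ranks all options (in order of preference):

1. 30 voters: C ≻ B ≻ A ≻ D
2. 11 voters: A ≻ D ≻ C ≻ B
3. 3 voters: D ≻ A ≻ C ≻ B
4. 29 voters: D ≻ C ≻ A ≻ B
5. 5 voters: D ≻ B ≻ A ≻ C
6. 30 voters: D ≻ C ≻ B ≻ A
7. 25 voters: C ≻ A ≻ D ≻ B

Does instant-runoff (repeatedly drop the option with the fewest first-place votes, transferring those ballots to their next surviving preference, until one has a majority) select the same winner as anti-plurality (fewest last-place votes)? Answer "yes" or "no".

Instant-runoff — R1 B 0, C 55, D 67, A 11 (D winner). Winner: D.
Anti-plurality — last-place votes: B 68, C 5, D 30, A 30. Winner: C.
The two methods disagree.

no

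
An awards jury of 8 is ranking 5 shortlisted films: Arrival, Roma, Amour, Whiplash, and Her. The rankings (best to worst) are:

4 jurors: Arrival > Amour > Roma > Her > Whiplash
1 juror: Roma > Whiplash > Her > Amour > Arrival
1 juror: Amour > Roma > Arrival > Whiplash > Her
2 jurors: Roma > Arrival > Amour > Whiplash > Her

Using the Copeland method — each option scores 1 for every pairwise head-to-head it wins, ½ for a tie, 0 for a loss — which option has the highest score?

Arrival

Arrival: beats Amour, Whiplash, and Her; ties Roma → score 3.5.
Roma: beats Whiplash and Her; ties Arrival; loses to Amour → score 2.5.
Amour: beats Roma, Whiplash, and Her; loses to Arrival → score 3.
Whiplash: ties Her; loses to Arrival, Roma, and Amour → score 0.5.
Her: ties Whiplash; loses to Arrival, Roma, and Amour → score 0.5.
Arrival has the best pairwise record.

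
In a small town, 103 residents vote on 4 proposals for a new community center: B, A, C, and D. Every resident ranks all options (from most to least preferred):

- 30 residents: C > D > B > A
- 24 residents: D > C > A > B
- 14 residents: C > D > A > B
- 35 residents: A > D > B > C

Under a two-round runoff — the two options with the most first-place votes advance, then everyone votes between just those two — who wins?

C

Round 1 first-place votes: B 0, A 35, C 44, D 24.
C and A advance.
Runoff: C is preferred to A by 68 voters; A by 35.
C wins the runoff.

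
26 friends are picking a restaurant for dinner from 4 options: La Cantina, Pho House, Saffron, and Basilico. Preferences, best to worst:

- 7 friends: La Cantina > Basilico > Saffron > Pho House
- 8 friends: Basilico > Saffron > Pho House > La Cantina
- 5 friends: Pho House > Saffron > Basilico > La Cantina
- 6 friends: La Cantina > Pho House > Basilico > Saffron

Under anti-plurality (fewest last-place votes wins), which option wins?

Last-place votes: La Cantina 13, Pho House 7, Saffron 6, Basilico 0.
Basilico is ranked last by the fewest voters, so Basilico wins.

Basilico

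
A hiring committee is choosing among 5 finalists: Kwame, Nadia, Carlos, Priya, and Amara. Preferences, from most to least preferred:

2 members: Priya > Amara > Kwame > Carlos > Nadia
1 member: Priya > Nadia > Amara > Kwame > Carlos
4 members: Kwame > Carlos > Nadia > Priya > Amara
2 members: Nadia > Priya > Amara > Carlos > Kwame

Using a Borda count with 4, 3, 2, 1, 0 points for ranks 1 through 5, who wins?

Priya

Kwame: 2·2 + 1·1 + 4·4 + 2·0 = 21
Nadia: 2·0 + 1·3 + 4·2 + 2·4 = 19
Carlos: 2·1 + 1·0 + 4·3 + 2·1 = 16
Priya: 2·4 + 1·4 + 4·1 + 2·3 = 22
Amara: 2·3 + 1·2 + 4·0 + 2·2 = 12
Priya has the highest Borda score (22).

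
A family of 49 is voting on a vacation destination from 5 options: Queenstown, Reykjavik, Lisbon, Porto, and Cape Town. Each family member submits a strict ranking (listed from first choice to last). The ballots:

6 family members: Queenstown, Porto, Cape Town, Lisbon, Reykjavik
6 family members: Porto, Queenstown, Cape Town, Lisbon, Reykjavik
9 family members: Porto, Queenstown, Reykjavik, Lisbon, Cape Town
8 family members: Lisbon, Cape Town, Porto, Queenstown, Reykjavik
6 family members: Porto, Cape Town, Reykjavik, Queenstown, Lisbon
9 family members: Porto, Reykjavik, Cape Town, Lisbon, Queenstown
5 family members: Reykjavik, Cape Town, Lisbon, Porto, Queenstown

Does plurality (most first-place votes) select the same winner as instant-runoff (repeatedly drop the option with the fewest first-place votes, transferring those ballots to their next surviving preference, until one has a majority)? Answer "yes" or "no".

Plurality — first-place votes: Queenstown 6, Reykjavik 5, Lisbon 8, Porto 30, Cape Town 0. Winner: Porto.
Instant-runoff — R1 Queenstown 6, Reykjavik 5, Lisbon 8, Porto 30, Cape Town 0 (Porto winner). Winner: Porto.
The two methods agree.

yes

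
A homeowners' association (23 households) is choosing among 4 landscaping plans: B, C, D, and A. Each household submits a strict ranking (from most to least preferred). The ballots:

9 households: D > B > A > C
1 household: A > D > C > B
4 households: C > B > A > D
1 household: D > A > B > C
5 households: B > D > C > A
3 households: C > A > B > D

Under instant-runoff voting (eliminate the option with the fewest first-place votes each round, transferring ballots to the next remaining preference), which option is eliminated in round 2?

Round 1: B 5, C 7, D 10, A 1. Eliminate A.
Round 2: B 5, C 7, D 11. Eliminate B.

B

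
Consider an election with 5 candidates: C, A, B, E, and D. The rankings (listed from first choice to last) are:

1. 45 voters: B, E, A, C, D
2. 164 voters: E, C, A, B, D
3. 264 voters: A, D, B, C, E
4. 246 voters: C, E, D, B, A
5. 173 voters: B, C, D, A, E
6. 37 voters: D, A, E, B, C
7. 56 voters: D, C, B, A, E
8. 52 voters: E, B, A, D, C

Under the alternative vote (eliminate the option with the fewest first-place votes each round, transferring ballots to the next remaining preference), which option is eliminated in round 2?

E

Round 1: C 246, A 264, B 218, E 216, D 93. Eliminate D.
Round 2: C 302, A 301, B 218, E 216. Eliminate E.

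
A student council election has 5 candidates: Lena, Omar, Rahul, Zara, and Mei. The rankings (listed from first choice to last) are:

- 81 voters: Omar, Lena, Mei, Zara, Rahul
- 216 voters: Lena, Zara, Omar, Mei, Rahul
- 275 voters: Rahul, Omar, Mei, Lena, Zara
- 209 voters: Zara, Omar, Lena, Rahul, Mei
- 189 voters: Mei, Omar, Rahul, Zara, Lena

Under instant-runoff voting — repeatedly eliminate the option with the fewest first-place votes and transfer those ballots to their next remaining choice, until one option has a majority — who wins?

Round 1: Lena 216, Omar 81, Rahul 275, Zara 209, Mei 189. Eliminate Omar.
Round 2: Lena 297, Rahul 275, Zara 209, Mei 189. Eliminate Mei.
Round 3: Lena 297, Rahul 464, Zara 209. Eliminate Zara.
Round 4: Lena 506, Rahul 464. Lena has a majority.

Lena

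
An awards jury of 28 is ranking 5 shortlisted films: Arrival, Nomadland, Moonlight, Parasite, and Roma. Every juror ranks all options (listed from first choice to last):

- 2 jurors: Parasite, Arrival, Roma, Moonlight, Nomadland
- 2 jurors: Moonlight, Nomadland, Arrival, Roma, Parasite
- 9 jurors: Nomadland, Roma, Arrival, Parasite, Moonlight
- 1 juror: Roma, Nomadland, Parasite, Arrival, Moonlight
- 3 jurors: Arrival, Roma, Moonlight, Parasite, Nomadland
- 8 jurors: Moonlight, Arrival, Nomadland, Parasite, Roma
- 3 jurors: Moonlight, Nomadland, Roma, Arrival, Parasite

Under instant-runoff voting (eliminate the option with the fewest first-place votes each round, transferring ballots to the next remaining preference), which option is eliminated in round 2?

Parasite

Round 1: Arrival 3, Nomadland 9, Moonlight 13, Parasite 2, Roma 1. Eliminate Roma.
Round 2: Arrival 3, Nomadland 10, Moonlight 13, Parasite 2. Eliminate Parasite.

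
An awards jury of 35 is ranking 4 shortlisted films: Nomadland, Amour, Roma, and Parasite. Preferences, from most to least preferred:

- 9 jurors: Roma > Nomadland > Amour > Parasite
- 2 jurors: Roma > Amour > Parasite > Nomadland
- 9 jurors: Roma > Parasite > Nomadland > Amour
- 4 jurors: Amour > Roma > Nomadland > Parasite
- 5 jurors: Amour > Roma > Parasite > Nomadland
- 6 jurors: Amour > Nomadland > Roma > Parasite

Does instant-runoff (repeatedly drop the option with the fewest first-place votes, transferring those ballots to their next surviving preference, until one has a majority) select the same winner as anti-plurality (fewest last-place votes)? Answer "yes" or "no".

Instant-runoff — R1 Nomadland 0, Amour 15, Roma 20, Parasite 0 (Roma winner). Winner: Roma.
Anti-plurality — last-place votes: Nomadland 7, Amour 9, Roma 0, Parasite 19. Winner: Roma.
The two methods agree.

yes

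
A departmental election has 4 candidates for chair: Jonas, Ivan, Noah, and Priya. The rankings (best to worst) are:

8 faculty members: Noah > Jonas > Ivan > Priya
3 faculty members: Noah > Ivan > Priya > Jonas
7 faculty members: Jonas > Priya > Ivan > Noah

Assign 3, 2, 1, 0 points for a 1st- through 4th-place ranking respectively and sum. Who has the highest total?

Jonas

Jonas: 8·2 + 3·0 + 7·3 = 37
Ivan: 8·1 + 3·2 + 7·1 = 21
Noah: 8·3 + 3·3 + 7·0 = 33
Priya: 8·0 + 3·1 + 7·2 = 17
Jonas has the highest Borda score (37).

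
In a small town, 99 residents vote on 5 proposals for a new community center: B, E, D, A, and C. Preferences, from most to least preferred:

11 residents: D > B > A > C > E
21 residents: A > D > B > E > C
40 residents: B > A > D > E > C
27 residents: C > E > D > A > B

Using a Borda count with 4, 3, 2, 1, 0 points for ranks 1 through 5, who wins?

A

B: 11·3 + 21·2 + 40·4 + 27·0 = 235
E: 11·0 + 21·1 + 40·1 + 27·3 = 142
D: 11·4 + 21·3 + 40·2 + 27·2 = 241
A: 11·2 + 21·4 + 40·3 + 27·1 = 253
C: 11·1 + 21·0 + 40·0 + 27·4 = 119
A has the highest Borda score (253).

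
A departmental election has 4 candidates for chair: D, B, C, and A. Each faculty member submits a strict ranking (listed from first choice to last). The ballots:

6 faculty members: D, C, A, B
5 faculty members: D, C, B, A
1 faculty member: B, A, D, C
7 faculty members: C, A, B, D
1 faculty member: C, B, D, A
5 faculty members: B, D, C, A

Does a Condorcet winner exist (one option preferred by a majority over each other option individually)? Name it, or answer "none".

none

Checking pairwise contests:
B beats D 14–11.
C beats B 19–6.
D beats C 17–8.
D beats A 17–8.
Every option loses at least one head-to-head, so there is no Condorcet winner.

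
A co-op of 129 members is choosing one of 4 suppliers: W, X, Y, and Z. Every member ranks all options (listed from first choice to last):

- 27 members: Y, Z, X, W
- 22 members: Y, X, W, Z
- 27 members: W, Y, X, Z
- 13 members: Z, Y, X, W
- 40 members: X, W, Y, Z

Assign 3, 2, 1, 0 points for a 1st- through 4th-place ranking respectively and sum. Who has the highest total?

W: 27·0 + 22·1 + 27·3 + 13·0 + 40·2 = 183
X: 27·1 + 22·2 + 27·1 + 13·1 + 40·3 = 231
Y: 27·3 + 22·3 + 27·2 + 13·2 + 40·1 = 267
Z: 27·2 + 22·0 + 27·0 + 13·3 + 40·0 = 93
Y has the highest Borda score (267).

Y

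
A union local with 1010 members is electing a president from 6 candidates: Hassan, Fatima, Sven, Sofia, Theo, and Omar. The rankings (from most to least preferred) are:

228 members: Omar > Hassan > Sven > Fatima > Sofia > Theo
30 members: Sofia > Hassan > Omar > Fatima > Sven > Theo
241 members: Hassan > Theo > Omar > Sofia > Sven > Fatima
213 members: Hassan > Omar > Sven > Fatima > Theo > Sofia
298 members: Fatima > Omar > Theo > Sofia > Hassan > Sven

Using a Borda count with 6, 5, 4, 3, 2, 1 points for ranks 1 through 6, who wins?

Hassan: 228·5 + 30·5 + 241·6 + 213·6 + 298·2 = 4610
Fatima: 228·3 + 30·3 + 241·1 + 213·3 + 298·6 = 3442
Sven: 228·4 + 30·2 + 241·2 + 213·4 + 298·1 = 2604
Sofia: 228·2 + 30·6 + 241·3 + 213·1 + 298·3 = 2466
Theo: 228·1 + 30·1 + 241·5 + 213·2 + 298·4 = 3081
Omar: 228·6 + 30·4 + 241·4 + 213·5 + 298·5 = 5007
Omar has the highest Borda score (5007).

Omar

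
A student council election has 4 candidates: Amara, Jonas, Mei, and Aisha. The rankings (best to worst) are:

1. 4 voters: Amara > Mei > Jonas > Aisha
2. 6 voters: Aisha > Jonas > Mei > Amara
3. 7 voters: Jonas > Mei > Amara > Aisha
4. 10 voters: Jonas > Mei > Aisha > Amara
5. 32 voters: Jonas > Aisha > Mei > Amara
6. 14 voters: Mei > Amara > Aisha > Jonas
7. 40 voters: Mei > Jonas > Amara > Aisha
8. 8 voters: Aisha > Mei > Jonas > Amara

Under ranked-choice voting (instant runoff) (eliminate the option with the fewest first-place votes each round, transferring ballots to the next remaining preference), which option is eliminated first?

Amara

Round 1: Amara 4, Jonas 49, Mei 54, Aisha 14. Eliminate Amara.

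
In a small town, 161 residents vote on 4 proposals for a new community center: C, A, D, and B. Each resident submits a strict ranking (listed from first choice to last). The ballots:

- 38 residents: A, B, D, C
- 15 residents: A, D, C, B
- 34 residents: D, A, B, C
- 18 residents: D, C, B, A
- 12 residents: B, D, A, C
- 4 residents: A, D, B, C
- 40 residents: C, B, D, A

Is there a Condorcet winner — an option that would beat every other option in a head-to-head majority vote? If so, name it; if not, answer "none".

none

Checking pairwise contests:
A beats C 103–58.
D beats A 104–57.
B beats D 90–71.
A beats B 91–70.
Every option loses at least one head-to-head, so there is no Condorcet winner.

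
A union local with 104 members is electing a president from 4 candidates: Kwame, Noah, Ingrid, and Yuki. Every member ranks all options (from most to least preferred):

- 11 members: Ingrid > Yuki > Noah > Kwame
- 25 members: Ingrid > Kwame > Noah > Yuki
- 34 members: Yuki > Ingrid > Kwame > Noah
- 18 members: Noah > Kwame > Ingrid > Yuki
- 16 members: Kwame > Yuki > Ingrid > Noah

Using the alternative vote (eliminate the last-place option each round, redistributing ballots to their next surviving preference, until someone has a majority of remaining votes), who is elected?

Round 1: Kwame 16, Noah 18, Ingrid 36, Yuki 34. Eliminate Kwame.
Round 2: Noah 18, Ingrid 36, Yuki 50. Eliminate Noah.
Round 3: Ingrid 54, Yuki 50. Ingrid has a majority.

Ingrid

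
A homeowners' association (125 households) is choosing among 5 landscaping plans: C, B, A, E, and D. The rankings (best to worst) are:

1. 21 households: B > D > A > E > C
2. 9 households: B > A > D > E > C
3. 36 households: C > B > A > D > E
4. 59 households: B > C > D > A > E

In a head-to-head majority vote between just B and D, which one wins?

B

Voters preferring B to D: 125; preferring D to B: 0.
B wins the head-to-head.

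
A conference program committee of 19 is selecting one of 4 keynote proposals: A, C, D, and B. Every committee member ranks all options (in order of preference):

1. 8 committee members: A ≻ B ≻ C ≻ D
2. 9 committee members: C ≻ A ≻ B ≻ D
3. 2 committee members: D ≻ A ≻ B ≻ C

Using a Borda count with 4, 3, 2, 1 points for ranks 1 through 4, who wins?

A

A: 8·4 + 9·3 + 2·3 = 65
C: 8·2 + 9·4 + 2·1 = 54
D: 8·1 + 9·1 + 2·4 = 25
B: 8·3 + 9·2 + 2·2 = 46
A has the highest Borda score (65).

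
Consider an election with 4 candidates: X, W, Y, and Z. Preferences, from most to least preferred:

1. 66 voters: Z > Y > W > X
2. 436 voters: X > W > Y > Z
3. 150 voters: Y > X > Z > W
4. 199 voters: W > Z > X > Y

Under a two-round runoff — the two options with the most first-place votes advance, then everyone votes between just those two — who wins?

X

Round 1 first-place votes: X 436, W 199, Y 150, Z 66.
X and W advance.
Runoff: X is preferred to W by 586 voters; W by 265.
X wins the runoff.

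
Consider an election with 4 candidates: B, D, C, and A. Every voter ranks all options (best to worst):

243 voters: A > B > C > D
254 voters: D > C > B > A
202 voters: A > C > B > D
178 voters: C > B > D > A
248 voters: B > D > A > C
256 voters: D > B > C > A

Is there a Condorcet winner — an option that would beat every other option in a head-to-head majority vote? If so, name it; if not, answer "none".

B vs D: 871–510 for B.
B vs C: 747–634 for B.
B vs A: 936–445 for B.
B beats every other option head-to-head.

B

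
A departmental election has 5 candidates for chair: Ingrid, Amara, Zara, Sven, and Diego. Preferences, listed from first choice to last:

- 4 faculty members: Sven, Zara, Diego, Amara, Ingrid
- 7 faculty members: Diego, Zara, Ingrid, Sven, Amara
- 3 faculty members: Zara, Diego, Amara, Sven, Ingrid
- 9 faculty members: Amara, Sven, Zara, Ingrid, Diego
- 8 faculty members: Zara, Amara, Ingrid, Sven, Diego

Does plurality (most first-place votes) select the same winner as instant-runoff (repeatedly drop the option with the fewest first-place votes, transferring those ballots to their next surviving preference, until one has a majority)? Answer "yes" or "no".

Plurality — first-place votes: Ingrid 0, Amara 9, Zara 11, Sven 4, Diego 7. Winner: Zara.
Instant-runoff — R1 Ingrid 0, Amara 9, Zara 11, Sven 4, Diego 7 (Ingrid out); R2 Amara 9, Zara 11, Sven 4, Diego 7 (Sven out); R3 Amara 9, Zara 15, Diego 7 (Diego out); R4 Amara 9, Zara 22 (Zara winner). Winner: Zara.
The two methods agree.

yes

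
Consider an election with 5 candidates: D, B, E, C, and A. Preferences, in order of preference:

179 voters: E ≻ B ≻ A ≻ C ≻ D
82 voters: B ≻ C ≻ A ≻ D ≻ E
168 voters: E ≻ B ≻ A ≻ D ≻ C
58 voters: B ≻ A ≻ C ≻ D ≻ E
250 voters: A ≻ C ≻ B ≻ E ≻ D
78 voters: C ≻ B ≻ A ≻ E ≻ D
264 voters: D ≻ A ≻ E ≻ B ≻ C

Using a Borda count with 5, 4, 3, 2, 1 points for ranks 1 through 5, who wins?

A

D: 179·1 + 82·2 + 168·2 + 58·2 + 250·1 + 78·1 + 264·5 = 2443
B: 179·4 + 82·5 + 168·4 + 58·5 + 250·3 + 78·4 + 264·2 = 3678
E: 179·5 + 82·1 + 168·5 + 58·1 + 250·2 + 78·2 + 264·3 = 3323
C: 179·2 + 82·4 + 168·1 + 58·3 + 250·4 + 78·5 + 264·1 = 2682
A: 179·3 + 82·3 + 168·3 + 58·4 + 250·5 + 78·3 + 264·4 = 4059
A has the highest Borda score (4059).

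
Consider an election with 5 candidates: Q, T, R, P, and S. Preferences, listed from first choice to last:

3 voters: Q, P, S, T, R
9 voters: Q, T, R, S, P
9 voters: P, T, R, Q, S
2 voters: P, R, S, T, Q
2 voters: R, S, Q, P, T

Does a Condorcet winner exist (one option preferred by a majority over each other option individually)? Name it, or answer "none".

none

Checking pairwise contests:
R beats Q 13–12.
Q beats T 14–11.
T beats R 21–4.
Q beats P 14–11.
Q beats S 21–4.
Every option loses at least one head-to-head, so there is no Condorcet winner.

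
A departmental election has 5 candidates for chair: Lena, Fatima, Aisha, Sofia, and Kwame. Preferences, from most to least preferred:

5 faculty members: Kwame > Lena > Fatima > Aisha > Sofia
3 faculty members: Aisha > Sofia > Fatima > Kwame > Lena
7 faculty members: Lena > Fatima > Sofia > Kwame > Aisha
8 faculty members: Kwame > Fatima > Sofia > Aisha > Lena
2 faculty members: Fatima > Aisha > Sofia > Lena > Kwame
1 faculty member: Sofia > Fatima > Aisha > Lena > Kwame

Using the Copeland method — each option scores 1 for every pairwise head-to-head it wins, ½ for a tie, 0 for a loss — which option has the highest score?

Fatima

Lena: loses to Fatima, Aisha, Sofia, and Kwame → score 0.
Fatima: beats Lena, Aisha, and Sofia; ties Kwame → score 3.5.
Aisha: beats Lena; loses to Fatima, Sofia, and Kwame → score 1.
Sofia: beats Lena and Aisha; ties Kwame; loses to Fatima → score 2.5.
Kwame: beats Lena and Aisha; ties Fatima and Sofia → score 3.
Fatima has the best pairwise record.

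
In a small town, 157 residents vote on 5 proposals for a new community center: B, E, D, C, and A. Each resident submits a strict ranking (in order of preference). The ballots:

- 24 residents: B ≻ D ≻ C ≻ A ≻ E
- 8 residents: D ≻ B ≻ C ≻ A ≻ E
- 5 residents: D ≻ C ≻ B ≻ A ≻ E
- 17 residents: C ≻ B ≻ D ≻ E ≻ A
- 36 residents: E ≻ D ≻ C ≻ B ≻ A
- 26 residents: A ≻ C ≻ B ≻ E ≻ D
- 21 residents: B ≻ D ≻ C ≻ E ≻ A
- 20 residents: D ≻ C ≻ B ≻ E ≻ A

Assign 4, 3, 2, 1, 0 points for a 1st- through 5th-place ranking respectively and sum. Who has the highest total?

D

B: 24·4 + 8·3 + 5·2 + 17·3 + 36·1 + 26·2 + 21·4 + 20·2 = 393
E: 24·0 + 8·0 + 5·0 + 17·1 + 36·4 + 26·1 + 21·1 + 20·1 = 228
D: 24·3 + 8·4 + 5·4 + 17·2 + 36·3 + 26·0 + 21·3 + 20·4 = 409
C: 24·2 + 8·2 + 5·3 + 17·4 + 36·2 + 26·3 + 21·2 + 20·3 = 399
A: 24·1 + 8·1 + 5·1 + 17·0 + 36·0 + 26·4 + 21·0 + 20·0 = 141
D has the highest Borda score (409).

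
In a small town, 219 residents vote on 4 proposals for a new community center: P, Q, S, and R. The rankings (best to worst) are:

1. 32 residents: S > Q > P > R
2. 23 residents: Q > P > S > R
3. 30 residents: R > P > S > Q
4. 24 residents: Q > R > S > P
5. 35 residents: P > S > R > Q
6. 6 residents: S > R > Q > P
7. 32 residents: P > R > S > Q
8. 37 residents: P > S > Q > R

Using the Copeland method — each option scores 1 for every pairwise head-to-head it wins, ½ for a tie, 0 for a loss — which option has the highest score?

P

P: beats Q, S, and R → score 3.
Q: beats R; loses to P and S → score 1.
S: beats Q and R; loses to P → score 2.
R: loses to P, Q, and S → score 0.
P has the best pairwise record.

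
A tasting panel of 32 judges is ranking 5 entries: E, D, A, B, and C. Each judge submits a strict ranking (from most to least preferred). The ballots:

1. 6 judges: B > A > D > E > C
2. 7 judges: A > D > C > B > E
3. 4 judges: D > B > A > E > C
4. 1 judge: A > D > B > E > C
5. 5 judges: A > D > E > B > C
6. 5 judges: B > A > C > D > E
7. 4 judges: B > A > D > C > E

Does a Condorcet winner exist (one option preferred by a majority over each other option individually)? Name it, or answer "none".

none

Checking pairwise contests:
D beats E 32–0.
A beats D 28–4.
B beats A 19–13.
D beats B 17–15.
D beats C 27–5.
Every option loses at least one head-to-head, so there is no Condorcet winner.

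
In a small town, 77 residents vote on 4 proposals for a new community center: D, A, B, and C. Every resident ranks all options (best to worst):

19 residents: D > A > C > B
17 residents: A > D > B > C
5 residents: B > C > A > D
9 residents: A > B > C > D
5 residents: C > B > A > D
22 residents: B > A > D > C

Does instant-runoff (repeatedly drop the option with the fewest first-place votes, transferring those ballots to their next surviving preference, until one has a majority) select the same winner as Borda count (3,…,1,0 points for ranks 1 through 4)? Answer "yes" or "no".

Instant-runoff — R1 D 19, A 26, B 27, C 5 (C out); R2 D 19, A 26, B 32 (D out); R3 A 45, B 32 (A winner). Winner: A.
Borda — scores: D 113, A 170, B 126, C 53. Winner: A.
The two methods agree.

yes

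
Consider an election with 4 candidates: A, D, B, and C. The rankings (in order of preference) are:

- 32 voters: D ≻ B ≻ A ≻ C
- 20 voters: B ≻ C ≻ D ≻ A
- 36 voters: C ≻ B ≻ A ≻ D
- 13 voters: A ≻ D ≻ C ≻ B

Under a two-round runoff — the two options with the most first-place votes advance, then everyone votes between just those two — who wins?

C

Round 1 first-place votes: A 13, D 32, B 20, C 36.
C and D advance.
Runoff: C is preferred to D by 56 voters; D by 45.
C wins the runoff.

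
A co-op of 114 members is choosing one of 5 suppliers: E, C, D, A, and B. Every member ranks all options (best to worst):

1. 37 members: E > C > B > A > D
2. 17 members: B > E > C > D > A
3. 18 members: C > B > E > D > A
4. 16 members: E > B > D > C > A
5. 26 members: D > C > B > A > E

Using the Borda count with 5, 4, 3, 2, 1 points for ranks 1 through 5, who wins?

E: 37·5 + 17·4 + 18·3 + 16·5 + 26·1 = 413
C: 37·4 + 17·3 + 18·5 + 16·2 + 26·4 = 425
D: 37·1 + 17·2 + 18·2 + 16·3 + 26·5 = 285
A: 37·2 + 17·1 + 18·1 + 16·1 + 26·2 = 177
B: 37·3 + 17·5 + 18·4 + 16·4 + 26·3 = 410
C has the highest Borda score (425).

C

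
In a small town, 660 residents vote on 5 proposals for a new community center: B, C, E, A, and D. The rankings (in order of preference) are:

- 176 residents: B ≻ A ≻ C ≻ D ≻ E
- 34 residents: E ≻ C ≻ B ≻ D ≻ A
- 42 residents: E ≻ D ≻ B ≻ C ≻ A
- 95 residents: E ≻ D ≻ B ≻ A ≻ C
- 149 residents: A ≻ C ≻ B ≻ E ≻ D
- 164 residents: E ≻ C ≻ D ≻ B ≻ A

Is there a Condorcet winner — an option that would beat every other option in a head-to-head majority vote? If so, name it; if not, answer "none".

E

E vs B: 335–325 for E.
E vs C: 335–325 for E.
E vs A: 335–325 for E.
E vs D: 484–176 for E.
E beats every other option head-to-head.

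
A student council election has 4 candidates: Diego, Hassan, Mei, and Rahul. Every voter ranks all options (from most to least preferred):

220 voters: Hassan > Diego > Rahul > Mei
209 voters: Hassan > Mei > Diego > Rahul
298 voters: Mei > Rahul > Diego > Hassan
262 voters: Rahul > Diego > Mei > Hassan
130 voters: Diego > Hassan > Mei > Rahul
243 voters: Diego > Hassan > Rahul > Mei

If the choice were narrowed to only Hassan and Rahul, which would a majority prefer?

Voters preferring Hassan to Rahul: 802; preferring Rahul to Hassan: 560.
Hassan wins the head-to-head.

Hassan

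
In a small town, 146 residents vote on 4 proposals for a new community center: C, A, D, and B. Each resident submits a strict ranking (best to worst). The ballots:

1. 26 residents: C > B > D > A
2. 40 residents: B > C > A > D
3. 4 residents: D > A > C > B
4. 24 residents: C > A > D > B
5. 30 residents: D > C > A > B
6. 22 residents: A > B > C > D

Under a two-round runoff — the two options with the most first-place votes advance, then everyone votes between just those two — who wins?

Round 1 first-place votes: C 50, A 22, D 34, B 40.
C and B advance.
Runoff: C is preferred to B by 84 voters; B by 62.
C wins the runoff.

C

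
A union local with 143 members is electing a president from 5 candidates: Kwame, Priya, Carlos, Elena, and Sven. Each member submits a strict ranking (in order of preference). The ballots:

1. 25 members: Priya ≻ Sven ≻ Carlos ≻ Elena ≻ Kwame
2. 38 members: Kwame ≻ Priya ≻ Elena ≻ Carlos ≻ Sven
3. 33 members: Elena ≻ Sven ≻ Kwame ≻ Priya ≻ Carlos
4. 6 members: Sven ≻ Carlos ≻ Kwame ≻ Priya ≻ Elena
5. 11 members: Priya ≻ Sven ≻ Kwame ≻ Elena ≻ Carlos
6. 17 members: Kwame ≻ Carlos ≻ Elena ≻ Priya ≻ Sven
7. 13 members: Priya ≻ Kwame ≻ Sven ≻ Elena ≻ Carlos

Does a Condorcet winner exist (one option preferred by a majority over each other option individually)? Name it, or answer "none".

none

Checking pairwise contests:
Sven beats Kwame 75–68.
Kwame beats Priya 94–49.
Kwame beats Carlos 112–31.
Kwame beats Elena 85–58.
Priya beats Sven 104–39.
Every option loses at least one head-to-head, so there is no Condorcet winner.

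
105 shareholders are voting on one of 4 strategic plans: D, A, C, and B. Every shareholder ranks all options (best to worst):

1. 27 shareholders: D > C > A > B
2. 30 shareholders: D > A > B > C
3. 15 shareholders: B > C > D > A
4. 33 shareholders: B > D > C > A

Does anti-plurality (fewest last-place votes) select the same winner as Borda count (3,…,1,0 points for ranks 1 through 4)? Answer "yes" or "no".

Anti-plurality — last-place votes: D 0, A 48, C 30, B 27. Winner: D.
Borda — scores: D 252, A 87, C 117, B 174. Winner: D.
The two methods agree.

yes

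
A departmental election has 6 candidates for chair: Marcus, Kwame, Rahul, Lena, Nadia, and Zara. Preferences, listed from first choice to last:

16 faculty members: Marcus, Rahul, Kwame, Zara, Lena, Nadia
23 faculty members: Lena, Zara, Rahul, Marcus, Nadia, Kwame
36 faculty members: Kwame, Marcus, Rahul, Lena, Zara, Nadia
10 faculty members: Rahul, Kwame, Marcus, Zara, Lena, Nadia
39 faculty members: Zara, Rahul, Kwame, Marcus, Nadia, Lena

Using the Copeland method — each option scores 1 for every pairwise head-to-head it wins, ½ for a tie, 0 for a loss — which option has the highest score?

Rahul

Marcus: beats Lena and Nadia; ties Zara; loses to Kwame and Rahul → score 2.5.
Kwame: beats Marcus, Lena, and Nadia; ties Zara; loses to Rahul → score 3.5.
Rahul: beats Marcus, Kwame, Lena, and Nadia; ties Zara → score 4.5.
Lena: beats Nadia; loses to Marcus, Kwame, Rahul, and Zara → score 1.
Nadia: loses to Marcus, Kwame, Rahul, Lena, and Zara → score 0.
Zara: beats Lena and Nadia; ties Marcus, Kwame, and Rahul → score 3.5.
Rahul has the best pairwise record.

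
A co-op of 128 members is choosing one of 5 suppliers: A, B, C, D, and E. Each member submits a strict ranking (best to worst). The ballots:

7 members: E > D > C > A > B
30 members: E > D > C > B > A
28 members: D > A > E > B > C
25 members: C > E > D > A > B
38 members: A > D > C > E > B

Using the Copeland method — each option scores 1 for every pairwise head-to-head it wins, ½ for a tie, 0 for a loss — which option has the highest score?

A: beats B, C, and E; loses to D → score 3.
B: loses to A, C, D, and E → score 0.
C: beats B; loses to A, D, and E → score 1.
D: beats A, B, C, and E → score 4.
E: beats B and C; loses to A and D → score 2.
D has the best pairwise record.

D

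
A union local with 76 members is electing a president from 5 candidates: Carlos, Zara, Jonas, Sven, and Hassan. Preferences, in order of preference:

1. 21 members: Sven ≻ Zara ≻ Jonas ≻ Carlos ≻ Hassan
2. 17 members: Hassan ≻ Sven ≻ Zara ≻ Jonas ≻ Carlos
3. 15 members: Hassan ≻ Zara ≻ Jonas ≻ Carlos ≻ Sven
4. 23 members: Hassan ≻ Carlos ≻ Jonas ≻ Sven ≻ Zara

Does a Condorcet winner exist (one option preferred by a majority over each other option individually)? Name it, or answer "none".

Hassan

Hassan vs Carlos: 55–21 for Hassan.
Hassan vs Zara: 55–21 for Hassan.
Hassan vs Jonas: 55–21 for Hassan.
Hassan vs Sven: 55–21 for Hassan.
Hassan beats every other option head-to-head.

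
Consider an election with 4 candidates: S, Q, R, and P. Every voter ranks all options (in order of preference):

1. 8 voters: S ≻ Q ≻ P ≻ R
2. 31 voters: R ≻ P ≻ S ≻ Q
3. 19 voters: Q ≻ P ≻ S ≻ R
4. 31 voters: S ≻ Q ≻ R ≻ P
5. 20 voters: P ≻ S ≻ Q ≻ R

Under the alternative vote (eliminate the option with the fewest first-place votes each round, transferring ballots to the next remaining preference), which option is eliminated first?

Round 1: S 39, Q 19, R 31, P 20. Eliminate Q.

Q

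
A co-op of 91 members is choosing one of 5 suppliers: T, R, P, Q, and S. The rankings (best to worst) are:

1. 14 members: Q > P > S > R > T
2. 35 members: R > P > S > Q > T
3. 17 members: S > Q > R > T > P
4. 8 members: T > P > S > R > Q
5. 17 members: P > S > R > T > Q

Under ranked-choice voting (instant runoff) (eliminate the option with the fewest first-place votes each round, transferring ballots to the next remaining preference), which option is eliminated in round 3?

S

Round 1: T 8, R 35, P 17, Q 14, S 17. Eliminate T.
Round 2: R 35, P 25, Q 14, S 17. Eliminate Q.
Round 3: R 35, P 39, S 17. Eliminate S.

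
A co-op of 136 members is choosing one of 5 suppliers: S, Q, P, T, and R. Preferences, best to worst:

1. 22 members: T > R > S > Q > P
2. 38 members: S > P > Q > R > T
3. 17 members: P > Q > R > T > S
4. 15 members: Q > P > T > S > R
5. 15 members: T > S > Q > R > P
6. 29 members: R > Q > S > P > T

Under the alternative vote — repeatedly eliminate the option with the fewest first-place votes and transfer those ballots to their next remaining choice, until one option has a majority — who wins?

T

Round 1: S 38, Q 15, P 17, T 37, R 29. Eliminate Q.
Round 2: S 38, P 32, T 37, R 29. Eliminate R.
Round 3: S 67, P 32, T 37. Eliminate P.
Round 4: S 67, T 69. T has a majority.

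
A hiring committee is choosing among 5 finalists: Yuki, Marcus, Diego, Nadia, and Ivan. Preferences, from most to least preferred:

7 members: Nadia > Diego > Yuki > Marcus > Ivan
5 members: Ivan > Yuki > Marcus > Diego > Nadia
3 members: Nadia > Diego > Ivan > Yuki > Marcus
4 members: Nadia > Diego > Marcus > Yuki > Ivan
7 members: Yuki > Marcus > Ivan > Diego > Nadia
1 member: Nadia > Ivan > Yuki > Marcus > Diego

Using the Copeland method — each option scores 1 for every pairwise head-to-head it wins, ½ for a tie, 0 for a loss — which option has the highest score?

Yuki: beats Marcus and Ivan; loses to Diego and Nadia → score 2.
Marcus: beats Ivan; loses to Yuki, Diego, and Nadia → score 1.
Diego: beats Yuki, Marcus, and Ivan; loses to Nadia → score 3.
Nadia: beats Yuki, Marcus, Diego, and Ivan → score 4.
Ivan: loses to Yuki, Marcus, Diego, and Nadia → score 0.
Nadia has the best pairwise record.

Nadia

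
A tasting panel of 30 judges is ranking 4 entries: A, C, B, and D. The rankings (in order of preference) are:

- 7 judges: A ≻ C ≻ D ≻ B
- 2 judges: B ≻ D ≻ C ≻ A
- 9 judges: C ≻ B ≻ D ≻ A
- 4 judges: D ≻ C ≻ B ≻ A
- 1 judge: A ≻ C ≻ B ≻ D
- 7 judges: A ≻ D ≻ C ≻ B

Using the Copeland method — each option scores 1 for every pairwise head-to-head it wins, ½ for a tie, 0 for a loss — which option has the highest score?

C

A: ties C, B, and D → score 1.5.
C: beats B and D; ties A → score 2.5.
B: ties A; loses to C and D → score 0.5.
D: beats B; ties A; loses to C → score 1.5.
C has the best pairwise record.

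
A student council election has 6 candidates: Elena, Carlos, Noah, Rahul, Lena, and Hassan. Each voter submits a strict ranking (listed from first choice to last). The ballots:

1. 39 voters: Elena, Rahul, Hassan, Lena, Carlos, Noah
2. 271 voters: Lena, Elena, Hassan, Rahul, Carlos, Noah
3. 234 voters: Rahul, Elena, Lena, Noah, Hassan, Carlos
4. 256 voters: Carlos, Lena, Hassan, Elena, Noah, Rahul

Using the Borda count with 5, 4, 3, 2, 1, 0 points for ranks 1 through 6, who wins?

Lena

Elena: 39·5 + 271·4 + 234·4 + 256·2 = 2727
Carlos: 39·1 + 271·1 + 234·0 + 256·5 = 1590
Noah: 39·0 + 271·0 + 234·2 + 256·1 = 724
Rahul: 39·4 + 271·2 + 234·5 + 256·0 = 1868
Lena: 39·2 + 271·5 + 234·3 + 256·4 = 3159
Hassan: 39·3 + 271·3 + 234·1 + 256·3 = 1932
Lena has the highest Borda score (3159).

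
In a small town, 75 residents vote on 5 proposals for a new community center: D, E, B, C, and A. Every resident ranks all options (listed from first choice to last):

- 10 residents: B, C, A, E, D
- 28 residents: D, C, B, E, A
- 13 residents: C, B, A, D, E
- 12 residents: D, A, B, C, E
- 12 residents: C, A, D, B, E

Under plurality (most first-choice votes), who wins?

D

First-place votes: D 40, E 0, B 10, C 25, A 0.
D has the most first-place votes.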